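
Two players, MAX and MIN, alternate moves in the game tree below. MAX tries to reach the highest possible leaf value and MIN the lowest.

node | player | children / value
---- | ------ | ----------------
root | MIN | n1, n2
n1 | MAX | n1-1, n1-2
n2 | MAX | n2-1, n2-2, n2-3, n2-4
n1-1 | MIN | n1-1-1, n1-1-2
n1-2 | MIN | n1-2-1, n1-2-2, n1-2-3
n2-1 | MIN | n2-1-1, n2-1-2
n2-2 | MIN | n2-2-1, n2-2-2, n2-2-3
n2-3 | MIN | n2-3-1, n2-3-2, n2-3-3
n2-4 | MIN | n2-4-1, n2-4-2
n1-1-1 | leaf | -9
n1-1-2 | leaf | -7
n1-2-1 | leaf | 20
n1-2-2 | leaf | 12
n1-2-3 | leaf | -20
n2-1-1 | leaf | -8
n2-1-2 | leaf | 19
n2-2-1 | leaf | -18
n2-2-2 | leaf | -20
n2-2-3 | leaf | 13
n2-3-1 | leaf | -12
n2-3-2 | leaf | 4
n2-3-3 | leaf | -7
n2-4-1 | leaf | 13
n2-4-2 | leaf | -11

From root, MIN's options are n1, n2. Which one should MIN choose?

n1-1 (MIN): min(-9, -7) = -9
n1-2 (MIN): min(20, 12, -20) = -20
n1 (MAX): max(-9, -20) = -9
n2-1 (MIN): min(-8, 19) = -8
n2-2 (MIN): min(-18, -20, 13) = -20
n2-3 (MIN): min(-12, 4, -7) = -12
n2-4 (MIN): min(13, -11) = -11
n2 (MAX): max(-8, -20, -12, -11) = -8
root (MIN): min(-9, -8) = -9
MIN at root wants the lowest of {n1=-9, n2=-8}, so chooses n1.

n1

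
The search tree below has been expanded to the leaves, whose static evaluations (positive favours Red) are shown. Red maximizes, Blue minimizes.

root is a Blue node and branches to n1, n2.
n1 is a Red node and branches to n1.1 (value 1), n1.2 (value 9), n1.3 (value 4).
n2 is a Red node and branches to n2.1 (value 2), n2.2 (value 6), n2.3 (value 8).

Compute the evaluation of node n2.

8

n2 (Red): max(2, 6, 8) = 8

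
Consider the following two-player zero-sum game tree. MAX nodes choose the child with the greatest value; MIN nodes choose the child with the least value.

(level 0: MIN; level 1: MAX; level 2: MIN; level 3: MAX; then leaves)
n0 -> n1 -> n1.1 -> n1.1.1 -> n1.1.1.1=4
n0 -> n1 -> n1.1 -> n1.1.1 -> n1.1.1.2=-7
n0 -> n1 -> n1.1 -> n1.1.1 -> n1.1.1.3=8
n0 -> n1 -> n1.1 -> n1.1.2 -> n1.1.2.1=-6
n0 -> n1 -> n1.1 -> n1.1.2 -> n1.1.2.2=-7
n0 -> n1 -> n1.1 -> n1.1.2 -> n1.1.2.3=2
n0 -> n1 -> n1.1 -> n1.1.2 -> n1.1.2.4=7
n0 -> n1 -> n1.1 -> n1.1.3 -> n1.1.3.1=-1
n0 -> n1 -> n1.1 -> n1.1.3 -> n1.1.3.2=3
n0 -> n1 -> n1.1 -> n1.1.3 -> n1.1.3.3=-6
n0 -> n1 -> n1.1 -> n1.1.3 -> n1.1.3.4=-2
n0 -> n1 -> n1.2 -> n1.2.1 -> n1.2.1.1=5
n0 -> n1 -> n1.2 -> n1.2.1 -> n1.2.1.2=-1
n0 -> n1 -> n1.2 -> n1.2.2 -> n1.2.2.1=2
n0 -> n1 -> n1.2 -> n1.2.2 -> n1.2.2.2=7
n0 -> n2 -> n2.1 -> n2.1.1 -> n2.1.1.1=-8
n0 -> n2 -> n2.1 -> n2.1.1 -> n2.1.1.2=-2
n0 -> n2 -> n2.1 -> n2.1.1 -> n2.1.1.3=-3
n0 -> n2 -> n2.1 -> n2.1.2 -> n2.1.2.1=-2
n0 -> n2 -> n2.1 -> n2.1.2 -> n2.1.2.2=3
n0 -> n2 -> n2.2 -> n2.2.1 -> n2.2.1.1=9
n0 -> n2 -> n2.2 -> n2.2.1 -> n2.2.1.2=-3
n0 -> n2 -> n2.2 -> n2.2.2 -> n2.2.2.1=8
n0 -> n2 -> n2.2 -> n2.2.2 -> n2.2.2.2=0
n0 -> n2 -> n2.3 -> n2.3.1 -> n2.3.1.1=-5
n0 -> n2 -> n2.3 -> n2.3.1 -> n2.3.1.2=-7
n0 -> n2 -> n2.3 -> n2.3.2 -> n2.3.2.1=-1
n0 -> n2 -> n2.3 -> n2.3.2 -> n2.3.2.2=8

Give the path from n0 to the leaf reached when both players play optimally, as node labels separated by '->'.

n1.1.1 (MAX): max(4, -7, 8) = 8
n1.1.2 (MAX): max(-6, -7, 2, 7) = 7
n1.1.3 (MAX): max(-1, 3, -6, -2) = 3
n1.1 (MIN): min(8, 7, 3) = 3
n1.2.1 (MAX): max(5, -1) = 5
n1.2.2 (MAX): max(2, 7) = 7
n1.2 (MIN): min(5, 7) = 5
n1 (MAX): max(3, 5) = 5
n2.1.1 (MAX): max(-8, -2, -3) = -2
n2.1.2 (MAX): max(-2, 3) = 3
n2.1 (MIN): min(-2, 3) = -2
n2.2.1 (MAX): max(9, -3) = 9
n2.2.2 (MAX): max(8, 0) = 8
n2.2 (MIN): min(9, 8) = 8
n2.3.1 (MAX): max(-5, -7) = -5
n2.3.2 (MAX): max(-1, 8) = 8
n2.3 (MIN): min(-5, 8) = -5
n2 (MAX): max(-2, 8, -5) = 8
n0 (MIN): min(5, 8) = 5
At n0, MIN picks n1 (lowest: 5).
At n1, MAX picks n1.2 (highest: 5).
At n1.2, MIN picks n1.2.1 (lowest: 5).
At n1.2.1, MAX picks n1.2.1.1 (highest: 5).
Terminal value 5.

n0 -> n1 -> n1.2 -> n1.2.1 -> n1.2.1.1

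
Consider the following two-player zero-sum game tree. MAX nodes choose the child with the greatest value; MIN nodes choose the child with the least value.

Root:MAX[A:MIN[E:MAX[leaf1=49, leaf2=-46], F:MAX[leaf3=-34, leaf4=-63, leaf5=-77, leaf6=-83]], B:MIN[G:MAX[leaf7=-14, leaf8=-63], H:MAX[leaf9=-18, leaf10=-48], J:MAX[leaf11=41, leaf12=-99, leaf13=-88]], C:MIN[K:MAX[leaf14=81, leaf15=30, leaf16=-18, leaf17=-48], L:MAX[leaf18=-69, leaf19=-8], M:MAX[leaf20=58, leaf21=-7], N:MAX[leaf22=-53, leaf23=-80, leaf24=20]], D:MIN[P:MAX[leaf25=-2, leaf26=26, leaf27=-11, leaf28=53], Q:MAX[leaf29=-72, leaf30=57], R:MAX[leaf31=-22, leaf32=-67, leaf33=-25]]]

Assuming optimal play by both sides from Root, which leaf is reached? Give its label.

E (MAX): max(49, -46) = 49
F (MAX): max(-34, -63, -77, -83) = -34
A (MIN): min(49, -34) = -34
G (MAX): max(-14, -63) = -14
H (MAX): max(-18, -48) = -18
J (MAX): max(41, -99, -88) = 41
B (MIN): min(-14, -18, 41) = -18
K (MAX): max(81, 30, -18, -48) = 81
L (MAX): max(-69, -8) = -8
M (MAX): max(58, -7) = 58
N (MAX): max(-53, -80, 20) = 20
C (MIN): min(81, -8, 58, 20) = -8
P (MAX): max(-2, 26, -11, 53) = 53
Q (MAX): max(-72, 57) = 57
R (MAX): max(-22, -67, -25) = -22
D (MIN): min(53, 57, -22) = -22
Root (MAX): max(-34, -18, -8, -22) = -8
At Root, MAX picks C (highest: -8).
At C, MIN picks L (lowest: -8).
At L, MAX picks leaf19 (highest: -8).
Terminal value -8.

leaf19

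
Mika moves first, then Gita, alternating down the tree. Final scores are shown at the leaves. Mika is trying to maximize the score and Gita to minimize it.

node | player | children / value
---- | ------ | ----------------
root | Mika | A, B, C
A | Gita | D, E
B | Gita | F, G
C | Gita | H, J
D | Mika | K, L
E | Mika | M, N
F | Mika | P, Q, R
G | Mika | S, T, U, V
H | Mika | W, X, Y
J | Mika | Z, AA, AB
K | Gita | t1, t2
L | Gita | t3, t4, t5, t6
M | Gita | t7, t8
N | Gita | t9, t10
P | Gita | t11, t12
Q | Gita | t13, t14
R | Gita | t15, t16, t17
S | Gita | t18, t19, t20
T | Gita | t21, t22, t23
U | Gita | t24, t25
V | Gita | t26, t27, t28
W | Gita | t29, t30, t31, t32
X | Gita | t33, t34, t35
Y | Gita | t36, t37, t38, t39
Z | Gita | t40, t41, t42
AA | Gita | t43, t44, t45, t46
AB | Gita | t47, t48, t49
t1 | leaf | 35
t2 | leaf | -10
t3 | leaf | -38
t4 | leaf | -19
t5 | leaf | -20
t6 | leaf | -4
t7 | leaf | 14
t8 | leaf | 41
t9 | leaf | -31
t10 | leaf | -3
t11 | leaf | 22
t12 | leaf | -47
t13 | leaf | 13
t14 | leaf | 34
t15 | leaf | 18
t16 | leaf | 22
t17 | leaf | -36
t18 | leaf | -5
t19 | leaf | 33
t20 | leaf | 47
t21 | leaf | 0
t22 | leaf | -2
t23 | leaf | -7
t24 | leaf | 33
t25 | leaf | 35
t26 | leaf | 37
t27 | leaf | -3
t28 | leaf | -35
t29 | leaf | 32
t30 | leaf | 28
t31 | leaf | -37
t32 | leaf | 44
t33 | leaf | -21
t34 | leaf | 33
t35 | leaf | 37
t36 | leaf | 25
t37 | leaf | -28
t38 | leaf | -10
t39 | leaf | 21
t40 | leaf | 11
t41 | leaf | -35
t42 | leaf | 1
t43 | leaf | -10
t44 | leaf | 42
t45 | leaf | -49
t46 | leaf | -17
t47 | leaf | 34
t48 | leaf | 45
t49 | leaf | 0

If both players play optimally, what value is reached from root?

13

K (Gita): min(35, -10) = -10
L (Gita): min(-38, -19, -20, -4) = -38
D (Mika): max(-10, -38) = -10
M (Gita): min(14, 41) = 14
N (Gita): min(-31, -3) = -31
E (Mika): max(14, -31) = 14
A (Gita): min(-10, 14) = -10
P (Gita): min(22, -47) = -47
Q (Gita): min(13, 34) = 13
R (Gita): min(18, 22, -36) = -36
F (Mika): max(-47, 13, -36) = 13
S (Gita): min(-5, 33, 47) = -5
T (Gita): min(0, -2, -7) = -7
U (Gita): min(33, 35) = 33
V (Gita): min(37, -3, -35) = -35
G (Mika): max(-5, -7, 33, -35) = 33
B (Gita): min(13, 33) = 13
W (Gita): min(32, 28, -37, 44) = -37
X (Gita): min(-21, 33, 37) = -21
Y (Gita): min(25, -28, -10, 21) = -28
H (Mika): max(-37, -21, -28) = -21
Z (Gita): min(11, -35, 1) = -35
AA (Gita): min(-10, 42, -49, -17) = -49
AB (Gita): min(34, 45, 0) = 0
J (Mika): max(-35, -49, 0) = 0
C (Gita): min(-21, 0) = -21
root (Mika): max(-10, 13, -21) = 13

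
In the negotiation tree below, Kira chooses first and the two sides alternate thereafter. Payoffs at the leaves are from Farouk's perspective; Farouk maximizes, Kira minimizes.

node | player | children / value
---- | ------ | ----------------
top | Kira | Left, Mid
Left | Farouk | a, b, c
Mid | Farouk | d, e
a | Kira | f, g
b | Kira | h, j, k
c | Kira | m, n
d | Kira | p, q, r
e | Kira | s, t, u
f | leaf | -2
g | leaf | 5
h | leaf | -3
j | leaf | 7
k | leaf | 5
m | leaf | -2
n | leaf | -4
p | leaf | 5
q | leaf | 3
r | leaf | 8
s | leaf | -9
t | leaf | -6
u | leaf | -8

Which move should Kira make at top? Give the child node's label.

a (Kira): min(-2, 5) = -2
b (Kira): min(-3, 7, 5) = -3
c (Kira): min(-2, -4) = -4
Left (Farouk): max(-2, -3, -4) = -2
d (Kira): min(5, 3, 8) = 3
e (Kira): min(-9, -6, -8) = -9
Mid (Farouk): max(3, -9) = 3
top (Kira): min(-2, 3) = -2
Kira at top wants the lowest of {Left=-2, Mid=3}, so chooses Left.

Left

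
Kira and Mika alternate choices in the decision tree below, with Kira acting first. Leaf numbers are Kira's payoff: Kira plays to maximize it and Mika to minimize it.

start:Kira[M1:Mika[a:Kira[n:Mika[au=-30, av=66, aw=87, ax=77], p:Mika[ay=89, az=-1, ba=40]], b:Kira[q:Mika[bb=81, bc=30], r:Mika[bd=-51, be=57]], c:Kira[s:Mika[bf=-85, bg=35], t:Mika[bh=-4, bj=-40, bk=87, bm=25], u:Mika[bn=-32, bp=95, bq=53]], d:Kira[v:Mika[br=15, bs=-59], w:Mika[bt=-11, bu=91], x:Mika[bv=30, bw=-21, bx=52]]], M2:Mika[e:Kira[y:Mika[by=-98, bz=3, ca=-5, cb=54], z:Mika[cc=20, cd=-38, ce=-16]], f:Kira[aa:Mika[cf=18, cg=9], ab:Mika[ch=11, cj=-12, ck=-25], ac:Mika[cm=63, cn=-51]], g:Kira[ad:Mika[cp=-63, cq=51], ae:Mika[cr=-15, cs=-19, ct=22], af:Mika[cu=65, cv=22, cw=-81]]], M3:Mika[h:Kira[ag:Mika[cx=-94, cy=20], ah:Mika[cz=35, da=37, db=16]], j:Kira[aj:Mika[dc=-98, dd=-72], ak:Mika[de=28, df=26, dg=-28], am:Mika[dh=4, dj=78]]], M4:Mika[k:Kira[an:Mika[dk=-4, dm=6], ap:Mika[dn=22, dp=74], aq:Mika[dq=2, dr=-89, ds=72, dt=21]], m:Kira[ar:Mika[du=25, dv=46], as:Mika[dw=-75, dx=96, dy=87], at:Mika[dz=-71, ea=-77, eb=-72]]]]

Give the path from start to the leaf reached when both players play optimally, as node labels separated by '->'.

n (Mika): min(-30, 66, 87, 77) = -30
p (Mika): min(89, -1, 40) = -1
a (Kira): max(-30, -1) = -1
q (Mika): min(81, 30) = 30
r (Mika): min(-51, 57) = -51
b (Kira): max(30, -51) = 30
s (Mika): min(-85, 35) = -85
t (Mika): min(-4, -40, 87, 25) = -40
u (Mika): min(-32, 95, 53) = -32
c (Kira): max(-85, -40, -32) = -32
v (Mika): min(15, -59) = -59
w (Mika): min(-11, 91) = -11
x (Mika): min(30, -21, 52) = -21
d (Kira): max(-59, -11, -21) = -11
M1 (Mika): min(-1, 30, -32, -11) = -32
y (Mika): min(-98, 3, -5, 54) = -98
z (Mika): min(20, -38, -16) = -38
e (Kira): max(-98, -38) = -38
aa (Mika): min(18, 9) = 9
ab (Mika): min(11, -12, -25) = -25
ac (Mika): min(63, -51) = -51
f (Kira): max(9, -25, -51) = 9
ad (Mika): min(-63, 51) = -63
ae (Mika): min(-15, -19, 22) = -19
af (Mika): min(65, 22, -81) = -81
g (Kira): max(-63, -19, -81) = -19
M2 (Mika): min(-38, 9, -19) = -38
ag (Mika): min(-94, 20) = -94
ah (Mika): min(35, 37, 16) = 16
h (Kira): max(-94, 16) = 16
aj (Mika): min(-98, -72) = -98
ak (Mika): min(28, 26, -28) = -28
am (Mika): min(4, 78) = 4
j (Kira): max(-98, -28, 4) = 4
M3 (Mika): min(16, 4) = 4
an (Mika): min(-4, 6) = -4
ap (Mika): min(22, 74) = 22
aq (Mika): min(2, -89, 72, 21) = -89
k (Kira): max(-4, 22, -89) = 22
ar (Mika): min(25, 46) = 25
as (Mika): min(-75, 96, 87) = -75
at (Mika): min(-71, -77, -72) = -77
m (Kira): max(25, -75, -77) = 25
M4 (Mika): min(22, 25) = 22
start (Kira): max(-32, -38, 4, 22) = 22
At start, Kira picks M4 (highest: 22).
At M4, Mika picks k (lowest: 22).
At k, Kira picks ap (highest: 22).
At ap, Mika picks dn (lowest: 22).
Terminal value 22.

start -> M4 -> k -> ap -> dn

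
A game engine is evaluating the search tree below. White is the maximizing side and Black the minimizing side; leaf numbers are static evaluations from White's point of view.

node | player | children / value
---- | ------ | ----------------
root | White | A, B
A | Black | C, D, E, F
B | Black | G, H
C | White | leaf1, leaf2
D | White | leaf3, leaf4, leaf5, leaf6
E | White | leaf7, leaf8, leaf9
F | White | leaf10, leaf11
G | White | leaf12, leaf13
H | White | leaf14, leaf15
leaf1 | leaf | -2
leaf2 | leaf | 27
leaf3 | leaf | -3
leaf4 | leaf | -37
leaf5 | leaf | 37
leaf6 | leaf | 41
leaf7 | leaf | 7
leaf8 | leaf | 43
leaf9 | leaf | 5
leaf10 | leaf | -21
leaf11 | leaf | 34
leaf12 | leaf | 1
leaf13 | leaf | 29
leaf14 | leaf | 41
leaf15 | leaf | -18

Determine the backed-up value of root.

C (White): max(-2, 27) = 27
D (White): max(-3, -37, 37, 41) = 41
E (White): max(7, 43, 5) = 43
F (White): max(-21, 34) = 34
A (Black): min(27, 41, 43, 34) = 27
G (White): max(1, 29) = 29
H (White): max(41, -18) = 41
B (Black): min(29, 41) = 29
root (White): max(27, 29) = 29

29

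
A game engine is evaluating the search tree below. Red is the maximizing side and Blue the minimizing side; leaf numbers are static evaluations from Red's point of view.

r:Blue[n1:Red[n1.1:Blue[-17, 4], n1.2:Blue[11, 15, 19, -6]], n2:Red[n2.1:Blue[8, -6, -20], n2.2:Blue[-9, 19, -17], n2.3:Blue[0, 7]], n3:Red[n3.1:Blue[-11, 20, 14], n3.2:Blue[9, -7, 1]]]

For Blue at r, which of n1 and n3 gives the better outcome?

n3

n1.1 (Blue): min(-17, 4) = -17
n1.2 (Blue): min(11, 15, 19, -6) = -6
n1 (Red): max(-17, -6) = -6
n3.1 (Blue): min(-11, 20, 14) = -11
n3.2 (Blue): min(9, -7, 1) = -7
n3 (Red): max(-11, -7) = -7
Blue prefers the lower value; n1=-6, n3=-7. n3 is better since -7 < -6.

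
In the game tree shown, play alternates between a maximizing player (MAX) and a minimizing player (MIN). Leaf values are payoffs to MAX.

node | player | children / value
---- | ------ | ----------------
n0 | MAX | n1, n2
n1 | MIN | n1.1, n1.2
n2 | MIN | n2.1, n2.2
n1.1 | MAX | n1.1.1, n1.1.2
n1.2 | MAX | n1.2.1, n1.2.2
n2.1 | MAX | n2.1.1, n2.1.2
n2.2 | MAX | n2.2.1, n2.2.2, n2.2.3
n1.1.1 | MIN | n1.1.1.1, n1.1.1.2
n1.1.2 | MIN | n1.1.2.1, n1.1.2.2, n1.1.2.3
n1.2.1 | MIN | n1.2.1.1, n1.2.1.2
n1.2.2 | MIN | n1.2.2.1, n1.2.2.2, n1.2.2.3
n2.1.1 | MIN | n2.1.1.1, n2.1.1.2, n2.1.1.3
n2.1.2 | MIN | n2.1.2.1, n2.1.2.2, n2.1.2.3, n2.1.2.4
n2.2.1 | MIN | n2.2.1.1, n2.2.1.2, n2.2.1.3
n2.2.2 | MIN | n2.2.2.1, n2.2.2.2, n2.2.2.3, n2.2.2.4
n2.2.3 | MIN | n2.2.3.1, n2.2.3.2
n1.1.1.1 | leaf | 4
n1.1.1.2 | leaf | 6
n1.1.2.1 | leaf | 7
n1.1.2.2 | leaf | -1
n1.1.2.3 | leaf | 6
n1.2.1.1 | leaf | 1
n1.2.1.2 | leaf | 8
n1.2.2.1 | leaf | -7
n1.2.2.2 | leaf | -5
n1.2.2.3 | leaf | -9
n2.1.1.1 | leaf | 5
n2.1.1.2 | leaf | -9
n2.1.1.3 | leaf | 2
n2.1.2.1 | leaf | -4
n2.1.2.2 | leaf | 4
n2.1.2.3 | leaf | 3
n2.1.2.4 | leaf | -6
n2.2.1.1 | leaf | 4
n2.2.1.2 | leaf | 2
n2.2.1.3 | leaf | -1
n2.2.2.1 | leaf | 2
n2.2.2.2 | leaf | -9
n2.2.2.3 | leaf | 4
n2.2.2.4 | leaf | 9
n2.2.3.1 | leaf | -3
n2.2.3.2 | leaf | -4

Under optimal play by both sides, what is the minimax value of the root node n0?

1

n1.1.1 (MIN): min(4, 6) = 4
n1.1.2 (MIN): min(7, -1, 6) = -1
n1.1 (MAX): max(4, -1) = 4
n1.2.1 (MIN): min(1, 8) = 1
n1.2.2 (MIN): min(-7, -5, -9) = -9
n1.2 (MAX): max(1, -9) = 1
n1 (MIN): min(4, 1) = 1
n2.1.1 (MIN): min(5, -9, 2) = -9
n2.1.2 (MIN): min(-4, 4, 3, -6) = -6
n2.1 (MAX): max(-9, -6) = -6
n2.2.1 (MIN): min(4, 2, -1) = -1
n2.2.2 (MIN): min(2, -9, 4, 9) = -9
n2.2.3 (MIN): min(-3, -4) = -4
n2.2 (MAX): max(-1, -9, -4) = -1
n2 (MIN): min(-6, -1) = -6
n0 (MAX): max(1, -6) = 1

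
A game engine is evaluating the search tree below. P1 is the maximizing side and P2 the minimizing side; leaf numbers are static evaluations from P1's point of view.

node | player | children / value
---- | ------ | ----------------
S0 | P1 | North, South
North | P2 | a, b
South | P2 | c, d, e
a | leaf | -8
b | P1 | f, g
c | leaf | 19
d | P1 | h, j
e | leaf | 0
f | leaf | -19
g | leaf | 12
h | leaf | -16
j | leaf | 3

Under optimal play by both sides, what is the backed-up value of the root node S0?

0

b (P1): max(-19, 12) = 12
North (P2): min(-8, 12) = -8
d (P1): max(-16, 3) = 3
South (P2): min(19, 3, 0) = 0
S0 (P1): max(-8, 0) = 0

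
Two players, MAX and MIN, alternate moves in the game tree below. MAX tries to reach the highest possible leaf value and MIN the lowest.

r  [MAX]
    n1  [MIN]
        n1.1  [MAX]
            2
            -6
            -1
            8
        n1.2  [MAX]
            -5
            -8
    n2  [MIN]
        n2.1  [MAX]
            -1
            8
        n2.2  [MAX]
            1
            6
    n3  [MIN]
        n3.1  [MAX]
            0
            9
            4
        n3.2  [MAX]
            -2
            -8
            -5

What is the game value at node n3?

n3.1 (MAX): max(0, 9, 4) = 9
n3.2 (MAX): max(-2, -8, -5) = -2
n3 (MIN): min(9, -2) = -2

-2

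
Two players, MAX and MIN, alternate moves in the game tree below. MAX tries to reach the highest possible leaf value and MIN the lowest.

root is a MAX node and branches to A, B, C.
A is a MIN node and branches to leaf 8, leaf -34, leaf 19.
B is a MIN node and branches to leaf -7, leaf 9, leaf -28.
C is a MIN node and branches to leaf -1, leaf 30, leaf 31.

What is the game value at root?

A (MIN): min(8, -34, 19) = -34
B (MIN): min(-7, 9, -28) = -28
C (MIN): min(-1, 30, 31) = -1
root (MAX): max(-34, -28, -1) = -1

-1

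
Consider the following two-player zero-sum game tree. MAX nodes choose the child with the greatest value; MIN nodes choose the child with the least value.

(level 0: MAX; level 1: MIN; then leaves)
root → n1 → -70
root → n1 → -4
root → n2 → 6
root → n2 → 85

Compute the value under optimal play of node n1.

-70

n1 (MIN): min(-70, -4) = -70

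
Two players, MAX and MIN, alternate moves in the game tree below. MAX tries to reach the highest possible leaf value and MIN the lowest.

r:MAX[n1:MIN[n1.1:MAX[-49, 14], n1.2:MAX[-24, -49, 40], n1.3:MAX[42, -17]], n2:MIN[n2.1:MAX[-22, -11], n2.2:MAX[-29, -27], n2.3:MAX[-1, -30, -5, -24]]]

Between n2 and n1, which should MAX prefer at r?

n1

n2.1 (MAX): max(-22, -11) = -11
n2.2 (MAX): max(-29, -27) = -27
n2.3 (MAX): max(-1, -30, -5, -24) = -1
n2 (MIN): min(-11, -27, -1) = -27
n1.1 (MAX): max(-49, 14) = 14
n1.2 (MAX): max(-24, -49, 40) = 40
n1.3 (MAX): max(42, -17) = 42
n1 (MIN): min(14, 40, 42) = 14
MAX prefers the higher value; n2=-27, n1=14. n1 is better since 14 > -27.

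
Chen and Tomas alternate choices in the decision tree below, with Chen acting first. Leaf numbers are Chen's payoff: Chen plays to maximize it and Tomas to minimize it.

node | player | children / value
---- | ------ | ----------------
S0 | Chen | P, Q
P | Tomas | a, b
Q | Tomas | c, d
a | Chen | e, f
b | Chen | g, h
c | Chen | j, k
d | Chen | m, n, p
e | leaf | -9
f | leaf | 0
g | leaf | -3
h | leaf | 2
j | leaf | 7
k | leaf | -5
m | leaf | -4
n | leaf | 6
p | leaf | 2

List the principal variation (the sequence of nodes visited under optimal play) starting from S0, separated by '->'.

a (Chen): max(-9, 0) = 0
b (Chen): max(-3, 2) = 2
P (Tomas): min(0, 2) = 0
c (Chen): max(7, -5) = 7
d (Chen): max(-4, 6, 2) = 6
Q (Tomas): min(7, 6) = 6
S0 (Chen): max(0, 6) = 6
At S0, Chen picks Q (highest: 6).
At Q, Tomas picks d (lowest: 6).
At d, Chen picks n (highest: 6).
Terminal value 6.

S0 -> Q -> d -> n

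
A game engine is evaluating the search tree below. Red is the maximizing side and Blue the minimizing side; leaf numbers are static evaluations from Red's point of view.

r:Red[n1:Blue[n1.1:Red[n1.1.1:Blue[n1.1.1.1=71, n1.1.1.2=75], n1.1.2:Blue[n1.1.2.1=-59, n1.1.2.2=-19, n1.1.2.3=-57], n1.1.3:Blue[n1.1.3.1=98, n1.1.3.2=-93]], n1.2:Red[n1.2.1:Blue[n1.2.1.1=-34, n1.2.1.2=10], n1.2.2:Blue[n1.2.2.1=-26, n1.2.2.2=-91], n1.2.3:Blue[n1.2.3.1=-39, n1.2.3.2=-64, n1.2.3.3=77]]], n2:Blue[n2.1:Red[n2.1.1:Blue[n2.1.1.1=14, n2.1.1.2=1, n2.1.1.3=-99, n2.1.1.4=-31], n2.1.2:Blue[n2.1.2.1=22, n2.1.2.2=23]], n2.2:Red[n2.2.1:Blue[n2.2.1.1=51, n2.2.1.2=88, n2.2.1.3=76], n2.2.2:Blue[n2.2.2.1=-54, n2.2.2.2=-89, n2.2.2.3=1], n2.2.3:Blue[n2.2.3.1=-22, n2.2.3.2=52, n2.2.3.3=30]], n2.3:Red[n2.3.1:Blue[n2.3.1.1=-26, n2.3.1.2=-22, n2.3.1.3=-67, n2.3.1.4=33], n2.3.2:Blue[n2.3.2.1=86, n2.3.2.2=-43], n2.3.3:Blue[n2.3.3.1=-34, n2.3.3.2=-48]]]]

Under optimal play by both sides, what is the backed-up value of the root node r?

n1.1.1 (Blue): min(71, 75) = 71
n1.1.2 (Blue): min(-59, -19, -57) = -59
n1.1.3 (Blue): min(98, -93) = -93
n1.1 (Red): max(71, -59, -93) = 71
n1.2.1 (Blue): min(-34, 10) = -34
n1.2.2 (Blue): min(-26, -91) = -91
n1.2.3 (Blue): min(-39, -64, 77) = -64
n1.2 (Red): max(-34, -91, -64) = -34
n1 (Blue): min(71, -34) = -34
n2.1.1 (Blue): min(14, 1, -99, -31) = -99
n2.1.2 (Blue): min(22, 23) = 22
n2.1 (Red): max(-99, 22) = 22
n2.2.1 (Blue): min(51, 88, 76) = 51
n2.2.2 (Blue): min(-54, -89, 1) = -89
n2.2.3 (Blue): min(-22, 52, 30) = -22
n2.2 (Red): max(51, -89, -22) = 51
n2.3.1 (Blue): min(-26, -22, -67, 33) = -67
n2.3.2 (Blue): min(86, -43) = -43
n2.3.3 (Blue): min(-34, -48) = -48
n2.3 (Red): max(-67, -43, -48) = -43
n2 (Blue): min(22, 51, -43) = -43
r (Red): max(-34, -43) = -34

-34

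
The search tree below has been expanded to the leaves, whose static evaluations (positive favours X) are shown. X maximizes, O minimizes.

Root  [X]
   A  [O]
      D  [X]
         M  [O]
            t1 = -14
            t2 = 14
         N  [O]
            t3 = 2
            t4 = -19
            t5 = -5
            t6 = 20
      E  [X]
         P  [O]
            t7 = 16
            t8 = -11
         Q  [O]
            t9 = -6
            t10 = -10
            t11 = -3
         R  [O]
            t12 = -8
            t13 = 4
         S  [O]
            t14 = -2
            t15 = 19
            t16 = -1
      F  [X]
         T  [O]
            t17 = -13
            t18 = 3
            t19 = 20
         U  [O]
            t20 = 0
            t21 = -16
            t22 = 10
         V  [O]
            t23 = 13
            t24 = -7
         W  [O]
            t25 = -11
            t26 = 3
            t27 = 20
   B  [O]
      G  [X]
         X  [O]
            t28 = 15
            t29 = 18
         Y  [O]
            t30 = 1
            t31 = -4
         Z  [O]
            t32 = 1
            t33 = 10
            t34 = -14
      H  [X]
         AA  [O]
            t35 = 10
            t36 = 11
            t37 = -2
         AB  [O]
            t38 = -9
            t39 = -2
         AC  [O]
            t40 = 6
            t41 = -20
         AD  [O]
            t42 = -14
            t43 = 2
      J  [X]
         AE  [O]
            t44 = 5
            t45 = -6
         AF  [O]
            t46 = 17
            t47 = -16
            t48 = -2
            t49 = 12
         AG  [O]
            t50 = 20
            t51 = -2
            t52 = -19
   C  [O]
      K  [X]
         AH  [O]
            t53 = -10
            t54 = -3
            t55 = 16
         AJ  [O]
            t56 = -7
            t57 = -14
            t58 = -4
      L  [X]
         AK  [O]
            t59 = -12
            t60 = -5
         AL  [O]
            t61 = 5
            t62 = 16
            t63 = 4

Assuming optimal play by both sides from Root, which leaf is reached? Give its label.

t45

M (O): min(-14, 14) = -14
N (O): min(2, -19, -5, 20) = -19
D (X): max(-14, -19) = -14
P (O): min(16, -11) = -11
Q (O): min(-6, -10, -3) = -10
R (O): min(-8, 4) = -8
S (O): min(-2, 19, -1) = -2
E (X): max(-11, -10, -8, -2) = -2
T (O): min(-13, 3, 20) = -13
U (O): min(0, -16, 10) = -16
V (O): min(13, -7) = -7
W (O): min(-11, 3, 20) = -11
F (X): max(-13, -16, -7, -11) = -7
A (O): min(-14, -2, -7) = -14
X (O): min(15, 18) = 15
Y (O): min(1, -4) = -4
Z (O): min(1, 10, -14) = -14
G (X): max(15, -4, -14) = 15
AA (O): min(10, 11, -2) = -2
AB (O): min(-9, -2) = -9
AC (O): min(6, -20) = -20
AD (O): min(-14, 2) = -14
H (X): max(-2, -9, -20, -14) = -2
AE (O): min(5, -6) = -6
AF (O): min(17, -16, -2, 12) = -16
AG (O): min(20, -2, -19) = -19
J (X): max(-6, -16, -19) = -6
B (O): min(15, -2, -6) = -6
AH (O): min(-10, -3, 16) = -10
AJ (O): min(-7, -14, -4) = -14
K (X): max(-10, -14) = -10
AK (O): min(-12, -5) = -12
AL (O): min(5, 16, 4) = 4
L (X): max(-12, 4) = 4
C (O): min(-10, 4) = -10
Root (X): max(-14, -6, -10) = -6
At Root, X picks B (highest: -6).
At B, O picks J (lowest: -6).
At J, X picks AE (highest: -6).
At AE, O picks t45 (lowest: -6).
Terminal value -6.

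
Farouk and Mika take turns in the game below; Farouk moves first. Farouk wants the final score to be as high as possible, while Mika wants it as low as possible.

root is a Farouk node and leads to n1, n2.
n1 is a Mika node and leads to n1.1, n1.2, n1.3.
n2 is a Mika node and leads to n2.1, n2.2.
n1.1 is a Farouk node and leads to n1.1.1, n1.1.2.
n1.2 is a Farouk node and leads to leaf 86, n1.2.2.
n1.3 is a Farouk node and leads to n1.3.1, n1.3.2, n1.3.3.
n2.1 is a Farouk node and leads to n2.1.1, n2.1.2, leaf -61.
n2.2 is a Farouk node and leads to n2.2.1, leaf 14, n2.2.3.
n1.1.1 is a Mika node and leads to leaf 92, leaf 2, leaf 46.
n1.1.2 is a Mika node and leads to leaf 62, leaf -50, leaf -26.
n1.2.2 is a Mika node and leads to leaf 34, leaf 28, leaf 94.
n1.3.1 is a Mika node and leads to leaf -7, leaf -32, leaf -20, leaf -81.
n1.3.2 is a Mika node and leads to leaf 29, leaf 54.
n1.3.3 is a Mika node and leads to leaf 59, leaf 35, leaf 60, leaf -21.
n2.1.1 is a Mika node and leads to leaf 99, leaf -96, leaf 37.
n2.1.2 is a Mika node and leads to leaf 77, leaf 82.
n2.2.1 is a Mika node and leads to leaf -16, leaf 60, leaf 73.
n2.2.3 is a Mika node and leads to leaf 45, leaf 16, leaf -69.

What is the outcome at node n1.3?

n1.3.1 (Mika): min(-7, -32, -20, -81) = -81
n1.3.2 (Mika): min(29, 54) = 29
n1.3.3 (Mika): min(59, 35, 60, -21) = -21
n1.3 (Farouk): max(-81, 29, -21) = 29

29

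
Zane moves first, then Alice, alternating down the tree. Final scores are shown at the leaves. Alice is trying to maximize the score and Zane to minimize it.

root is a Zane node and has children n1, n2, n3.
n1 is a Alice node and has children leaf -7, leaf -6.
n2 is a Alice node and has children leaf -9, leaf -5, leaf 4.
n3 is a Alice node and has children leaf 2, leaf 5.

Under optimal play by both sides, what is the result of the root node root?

n1 (Alice): max(-7, -6) = -6
n2 (Alice): max(-9, -5, 4) = 4
n3 (Alice): max(2, 5) = 5
root (Zane): min(-6, 4, 5) = -6

-6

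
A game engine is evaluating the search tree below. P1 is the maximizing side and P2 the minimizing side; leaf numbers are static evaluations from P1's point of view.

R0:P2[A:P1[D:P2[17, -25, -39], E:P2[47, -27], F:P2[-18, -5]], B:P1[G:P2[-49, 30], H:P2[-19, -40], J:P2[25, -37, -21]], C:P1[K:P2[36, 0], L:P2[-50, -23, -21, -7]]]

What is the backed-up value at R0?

-37

D (P2): min(17, -25, -39) = -39
E (P2): min(47, -27) = -27
F (P2): min(-18, -5) = -18
A (P1): max(-39, -27, -18) = -18
G (P2): min(-49, 30) = -49
H (P2): min(-19, -40) = -40
J (P2): min(25, -37, -21) = -37
B (P1): max(-49, -40, -37) = -37
K (P2): min(36, 0) = 0
L (P2): min(-50, -23, -21, -7) = -50
C (P1): max(0, -50) = 0
R0 (P2): min(-18, -37, 0) = -37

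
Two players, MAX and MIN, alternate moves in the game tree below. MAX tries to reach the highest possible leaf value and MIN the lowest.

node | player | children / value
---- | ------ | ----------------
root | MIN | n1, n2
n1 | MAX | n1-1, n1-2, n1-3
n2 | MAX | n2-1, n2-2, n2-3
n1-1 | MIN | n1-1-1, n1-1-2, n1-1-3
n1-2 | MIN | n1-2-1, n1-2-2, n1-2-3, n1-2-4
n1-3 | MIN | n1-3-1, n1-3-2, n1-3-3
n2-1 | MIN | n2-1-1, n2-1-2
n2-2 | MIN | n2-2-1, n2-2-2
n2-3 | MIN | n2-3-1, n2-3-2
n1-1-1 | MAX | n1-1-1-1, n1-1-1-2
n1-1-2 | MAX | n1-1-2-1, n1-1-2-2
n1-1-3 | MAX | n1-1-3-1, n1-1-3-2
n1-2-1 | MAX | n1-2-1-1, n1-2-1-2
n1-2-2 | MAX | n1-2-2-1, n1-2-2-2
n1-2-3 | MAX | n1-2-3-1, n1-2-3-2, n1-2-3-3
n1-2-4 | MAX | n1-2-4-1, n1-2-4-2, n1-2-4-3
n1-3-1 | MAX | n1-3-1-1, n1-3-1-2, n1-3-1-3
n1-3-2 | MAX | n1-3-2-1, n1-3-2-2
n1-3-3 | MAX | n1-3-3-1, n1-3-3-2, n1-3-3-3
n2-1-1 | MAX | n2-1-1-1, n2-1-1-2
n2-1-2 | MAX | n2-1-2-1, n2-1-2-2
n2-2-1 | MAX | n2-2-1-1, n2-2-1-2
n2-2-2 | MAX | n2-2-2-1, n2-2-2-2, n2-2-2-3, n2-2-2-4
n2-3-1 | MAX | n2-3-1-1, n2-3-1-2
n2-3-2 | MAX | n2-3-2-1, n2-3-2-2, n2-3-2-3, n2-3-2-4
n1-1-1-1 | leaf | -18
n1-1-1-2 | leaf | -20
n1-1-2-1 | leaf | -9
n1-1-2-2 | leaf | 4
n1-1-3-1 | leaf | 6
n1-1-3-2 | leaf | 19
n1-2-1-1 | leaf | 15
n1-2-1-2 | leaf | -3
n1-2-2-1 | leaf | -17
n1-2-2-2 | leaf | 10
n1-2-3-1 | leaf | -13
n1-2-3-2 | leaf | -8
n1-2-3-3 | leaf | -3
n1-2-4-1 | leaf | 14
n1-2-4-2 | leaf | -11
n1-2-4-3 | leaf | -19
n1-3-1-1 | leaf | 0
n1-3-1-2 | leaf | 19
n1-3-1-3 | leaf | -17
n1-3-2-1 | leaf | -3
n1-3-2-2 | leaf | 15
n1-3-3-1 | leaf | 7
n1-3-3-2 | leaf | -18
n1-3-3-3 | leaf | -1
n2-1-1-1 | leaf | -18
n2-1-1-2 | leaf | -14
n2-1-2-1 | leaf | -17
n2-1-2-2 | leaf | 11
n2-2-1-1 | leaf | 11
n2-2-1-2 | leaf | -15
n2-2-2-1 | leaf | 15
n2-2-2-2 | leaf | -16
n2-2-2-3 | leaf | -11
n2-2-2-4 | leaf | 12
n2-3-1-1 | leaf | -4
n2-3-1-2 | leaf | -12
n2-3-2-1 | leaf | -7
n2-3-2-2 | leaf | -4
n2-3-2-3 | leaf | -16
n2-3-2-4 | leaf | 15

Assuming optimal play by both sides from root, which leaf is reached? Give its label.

n1-1-1 (MAX): max(-18, -20) = -18
n1-1-2 (MAX): max(-9, 4) = 4
n1-1-3 (MAX): max(6, 19) = 19
n1-1 (MIN): min(-18, 4, 19) = -18
n1-2-1 (MAX): max(15, -3) = 15
n1-2-2 (MAX): max(-17, 10) = 10
n1-2-3 (MAX): max(-13, -8, -3) = -3
n1-2-4 (MAX): max(14, -11, -19) = 14
n1-2 (MIN): min(15, 10, -3, 14) = -3
n1-3-1 (MAX): max(0, 19, -17) = 19
n1-3-2 (MAX): max(-3, 15) = 15
n1-3-3 (MAX): max(7, -18, -1) = 7
n1-3 (MIN): min(19, 15, 7) = 7
n1 (MAX): max(-18, -3, 7) = 7
n2-1-1 (MAX): max(-18, -14) = -14
n2-1-2 (MAX): max(-17, 11) = 11
n2-1 (MIN): min(-14, 11) = -14
n2-2-1 (MAX): max(11, -15) = 11
n2-2-2 (MAX): max(15, -16, -11, 12) = 15
n2-2 (MIN): min(11, 15) = 11
n2-3-1 (MAX): max(-4, -12) = -4
n2-3-2 (MAX): max(-7, -4, -16, 15) = 15
n2-3 (MIN): min(-4, 15) = -4
n2 (MAX): max(-14, 11, -4) = 11
root (MIN): min(7, 11) = 7
At root, MIN picks n1 (lowest: 7).
At n1, MAX picks n1-3 (highest: 7).
At n1-3, MIN picks n1-3-3 (lowest: 7).
At n1-3-3, MAX picks n1-3-3-1 (highest: 7).
Terminal value 7.

n1-3-3-1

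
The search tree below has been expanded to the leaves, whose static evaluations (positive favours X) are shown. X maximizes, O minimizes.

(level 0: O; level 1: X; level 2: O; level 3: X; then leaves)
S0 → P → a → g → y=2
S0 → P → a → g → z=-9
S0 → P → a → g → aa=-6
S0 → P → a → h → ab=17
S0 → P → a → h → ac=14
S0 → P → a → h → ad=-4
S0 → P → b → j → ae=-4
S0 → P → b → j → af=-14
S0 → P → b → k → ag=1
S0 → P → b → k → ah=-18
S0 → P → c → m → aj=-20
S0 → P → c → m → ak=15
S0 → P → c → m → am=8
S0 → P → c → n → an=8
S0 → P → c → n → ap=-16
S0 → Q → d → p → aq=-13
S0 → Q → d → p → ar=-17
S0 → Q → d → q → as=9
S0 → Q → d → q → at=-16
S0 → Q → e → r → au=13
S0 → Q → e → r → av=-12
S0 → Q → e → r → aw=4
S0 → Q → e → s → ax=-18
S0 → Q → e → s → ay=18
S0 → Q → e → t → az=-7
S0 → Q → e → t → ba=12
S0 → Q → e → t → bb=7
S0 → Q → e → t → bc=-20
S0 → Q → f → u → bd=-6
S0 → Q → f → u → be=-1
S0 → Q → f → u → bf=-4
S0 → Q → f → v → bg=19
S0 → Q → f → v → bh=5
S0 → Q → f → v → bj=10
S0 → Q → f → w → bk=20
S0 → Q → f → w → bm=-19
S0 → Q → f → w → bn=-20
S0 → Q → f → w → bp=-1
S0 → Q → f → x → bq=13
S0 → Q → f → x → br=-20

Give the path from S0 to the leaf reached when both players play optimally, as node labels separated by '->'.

g (X): max(2, -9, -6) = 2
h (X): max(17, 14, -4) = 17
a (O): min(2, 17) = 2
j (X): max(-4, -14) = -4
k (X): max(1, -18) = 1
b (O): min(-4, 1) = -4
m (X): max(-20, 15, 8) = 15
n (X): max(8, -16) = 8
c (O): min(15, 8) = 8
P (X): max(2, -4, 8) = 8
p (X): max(-13, -17) = -13
q (X): max(9, -16) = 9
d (O): min(-13, 9) = -13
r (X): max(13, -12, 4) = 13
s (X): max(-18, 18) = 18
t (X): max(-7, 12, 7, -20) = 12
e (O): min(13, 18, 12) = 12
u (X): max(-6, -1, -4) = -1
v (X): max(19, 5, 10) = 19
w (X): max(20, -19, -20, -1) = 20
x (X): max(13, -20) = 13
f (O): min(-1, 19, 20, 13) = -1
Q (X): max(-13, 12, -1) = 12
S0 (O): min(8, 12) = 8
At S0, O picks P (lowest: 8).
At P, X picks c (highest: 8).
At c, O picks n (lowest: 8).
At n, X picks an (highest: 8).
Terminal value 8.

S0 -> P -> c -> n -> an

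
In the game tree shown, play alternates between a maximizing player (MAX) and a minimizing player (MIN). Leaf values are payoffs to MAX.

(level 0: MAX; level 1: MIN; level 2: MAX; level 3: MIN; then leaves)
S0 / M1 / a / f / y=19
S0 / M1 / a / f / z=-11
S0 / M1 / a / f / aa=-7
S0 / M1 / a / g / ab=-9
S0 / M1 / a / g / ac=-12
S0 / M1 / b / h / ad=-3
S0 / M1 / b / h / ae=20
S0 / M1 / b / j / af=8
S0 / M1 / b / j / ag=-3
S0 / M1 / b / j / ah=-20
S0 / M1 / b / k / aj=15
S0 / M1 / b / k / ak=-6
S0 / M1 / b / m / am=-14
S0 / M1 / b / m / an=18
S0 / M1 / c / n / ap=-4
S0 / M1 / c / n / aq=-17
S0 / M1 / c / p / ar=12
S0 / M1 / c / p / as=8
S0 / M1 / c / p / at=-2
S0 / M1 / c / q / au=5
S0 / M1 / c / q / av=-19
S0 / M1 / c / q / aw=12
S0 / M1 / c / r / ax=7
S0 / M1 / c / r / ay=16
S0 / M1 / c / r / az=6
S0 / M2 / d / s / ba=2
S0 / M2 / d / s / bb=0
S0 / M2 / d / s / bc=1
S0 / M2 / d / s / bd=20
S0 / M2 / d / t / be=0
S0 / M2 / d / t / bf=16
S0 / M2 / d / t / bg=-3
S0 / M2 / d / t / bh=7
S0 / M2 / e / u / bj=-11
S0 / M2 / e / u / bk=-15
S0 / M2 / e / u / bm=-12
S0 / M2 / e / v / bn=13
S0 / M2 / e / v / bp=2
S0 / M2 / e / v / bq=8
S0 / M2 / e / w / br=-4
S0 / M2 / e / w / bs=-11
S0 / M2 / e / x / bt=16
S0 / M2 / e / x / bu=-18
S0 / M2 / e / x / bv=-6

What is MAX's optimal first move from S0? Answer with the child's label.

f (MIN): min(19, -11, -7) = -11
g (MIN): min(-9, -12) = -12
a (MAX): max(-11, -12) = -11
h (MIN): min(-3, 20) = -3
j (MIN): min(8, -3, -20) = -20
k (MIN): min(15, -6) = -6
m (MIN): min(-14, 18) = -14
b (MAX): max(-3, -20, -6, -14) = -3
n (MIN): min(-4, -17) = -17
p (MIN): min(12, 8, -2) = -2
q (MIN): min(5, -19, 12) = -19
r (MIN): min(7, 16, 6) = 6
c (MAX): max(-17, -2, -19, 6) = 6
M1 (MIN): min(-11, -3, 6) = -11
s (MIN): min(2, 0, 1, 20) = 0
t (MIN): min(0, 16, -3, 7) = -3
d (MAX): max(0, -3) = 0
u (MIN): min(-11, -15, -12) = -15
v (MIN): min(13, 2, 8) = 2
w (MIN): min(-4, -11) = -11
x (MIN): min(16, -18, -6) = -18
e (MAX): max(-15, 2, -11, -18) = 2
M2 (MIN): min(0, 2) = 0
S0 (MAX): max(-11, 0) = 0
MAX at S0 wants the highest of {M1=-11, M2=0}, so chooses M2.

M2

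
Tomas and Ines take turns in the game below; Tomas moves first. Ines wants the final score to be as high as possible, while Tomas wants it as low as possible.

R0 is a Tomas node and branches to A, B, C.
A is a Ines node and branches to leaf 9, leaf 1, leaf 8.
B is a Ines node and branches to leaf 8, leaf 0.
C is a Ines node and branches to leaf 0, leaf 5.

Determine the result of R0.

A (Ines): max(9, 1, 8) = 9
B (Ines): max(8, 0) = 8
C (Ines): max(0, 5) = 5
R0 (Tomas): min(9, 8, 5) = 5

5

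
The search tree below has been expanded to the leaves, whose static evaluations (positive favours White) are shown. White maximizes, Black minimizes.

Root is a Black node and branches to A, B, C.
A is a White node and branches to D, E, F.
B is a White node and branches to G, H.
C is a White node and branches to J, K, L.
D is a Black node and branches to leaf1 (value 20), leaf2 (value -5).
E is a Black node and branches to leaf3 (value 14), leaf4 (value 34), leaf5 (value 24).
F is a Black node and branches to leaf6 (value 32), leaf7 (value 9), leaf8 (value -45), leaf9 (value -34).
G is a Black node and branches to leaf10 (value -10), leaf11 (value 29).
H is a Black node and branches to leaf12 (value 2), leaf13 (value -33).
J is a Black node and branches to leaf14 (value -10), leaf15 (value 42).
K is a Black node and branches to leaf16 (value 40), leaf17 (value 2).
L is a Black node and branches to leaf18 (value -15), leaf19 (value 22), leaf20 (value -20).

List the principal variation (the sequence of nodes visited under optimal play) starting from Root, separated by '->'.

Root -> B -> G -> leaf10

D (Black): min(20, -5) = -5
E (Black): min(14, 34, 24) = 14
F (Black): min(32, 9, -45, -34) = -45
A (White): max(-5, 14, -45) = 14
G (Black): min(-10, 29) = -10
H (Black): min(2, -33) = -33
B (White): max(-10, -33) = -10
J (Black): min(-10, 42) = -10
K (Black): min(40, 2) = 2
L (Black): min(-15, 22, -20) = -20
C (White): max(-10, 2, -20) = 2
Root (Black): min(14, -10, 2) = -10
At Root, Black picks B (lowest: -10).
At B, White picks G (highest: -10).
At G, Black picks leaf10 (lowest: -10).
Terminal value -10.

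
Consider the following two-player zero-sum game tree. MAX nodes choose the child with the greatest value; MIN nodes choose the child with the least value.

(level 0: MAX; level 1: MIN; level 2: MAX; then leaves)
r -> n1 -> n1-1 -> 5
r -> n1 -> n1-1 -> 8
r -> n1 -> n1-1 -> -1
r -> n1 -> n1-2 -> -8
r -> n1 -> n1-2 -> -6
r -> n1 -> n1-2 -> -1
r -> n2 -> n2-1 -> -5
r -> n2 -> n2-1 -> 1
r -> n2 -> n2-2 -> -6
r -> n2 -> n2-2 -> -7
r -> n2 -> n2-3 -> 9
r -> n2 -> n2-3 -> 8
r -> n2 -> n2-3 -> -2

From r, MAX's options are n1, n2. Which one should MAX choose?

n1

n1-1 (MAX): max(5, 8, -1) = 8
n1-2 (MAX): max(-8, -6, -1) = -1
n1 (MIN): min(8, -1) = -1
n2-1 (MAX): max(-5, 1) = 1
n2-2 (MAX): max(-6, -7) = -6
n2-3 (MAX): max(9, 8, -2) = 9
n2 (MIN): min(1, -6, 9) = -6
r (MAX): max(-1, -6) = -1
MAX at r wants the highest of {n1=-1, n2=-6}, so chooses n1.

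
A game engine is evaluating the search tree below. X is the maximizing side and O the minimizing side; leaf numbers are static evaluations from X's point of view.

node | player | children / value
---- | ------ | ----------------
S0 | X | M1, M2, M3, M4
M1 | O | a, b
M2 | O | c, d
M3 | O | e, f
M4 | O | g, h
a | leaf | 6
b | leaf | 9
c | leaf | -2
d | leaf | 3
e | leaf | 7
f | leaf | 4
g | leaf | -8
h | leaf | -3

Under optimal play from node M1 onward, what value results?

6

M1 (O): min(6, 9) = 6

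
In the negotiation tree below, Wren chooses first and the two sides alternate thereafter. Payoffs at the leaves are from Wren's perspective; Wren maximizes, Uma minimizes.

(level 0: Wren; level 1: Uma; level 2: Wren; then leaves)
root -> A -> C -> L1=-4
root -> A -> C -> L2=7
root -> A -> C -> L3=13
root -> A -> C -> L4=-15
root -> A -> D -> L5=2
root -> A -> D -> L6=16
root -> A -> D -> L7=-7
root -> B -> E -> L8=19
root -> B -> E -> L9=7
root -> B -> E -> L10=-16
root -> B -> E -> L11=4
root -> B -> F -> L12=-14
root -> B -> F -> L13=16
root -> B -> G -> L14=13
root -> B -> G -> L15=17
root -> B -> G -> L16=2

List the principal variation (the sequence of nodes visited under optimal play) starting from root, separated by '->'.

C (Wren): max(-4, 7, 13, -15) = 13
D (Wren): max(2, 16, -7) = 16
A (Uma): min(13, 16) = 13
E (Wren): max(19, 7, -16, 4) = 19
F (Wren): max(-14, 16) = 16
G (Wren): max(13, 17, 2) = 17
B (Uma): min(19, 16, 17) = 16
root (Wren): max(13, 16) = 16
At root, Wren picks B (highest: 16).
At B, Uma picks F (lowest: 16).
At F, Wren picks L13 (highest: 16).
Terminal value 16.

root -> B -> F -> L13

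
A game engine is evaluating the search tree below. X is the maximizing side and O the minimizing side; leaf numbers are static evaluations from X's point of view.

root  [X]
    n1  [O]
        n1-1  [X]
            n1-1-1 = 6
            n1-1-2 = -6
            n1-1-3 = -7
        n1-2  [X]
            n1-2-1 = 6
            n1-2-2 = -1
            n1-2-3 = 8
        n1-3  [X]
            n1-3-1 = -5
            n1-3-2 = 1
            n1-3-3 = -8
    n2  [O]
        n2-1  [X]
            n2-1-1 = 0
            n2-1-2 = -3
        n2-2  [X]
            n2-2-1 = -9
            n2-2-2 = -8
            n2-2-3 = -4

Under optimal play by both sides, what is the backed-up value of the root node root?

1

n1-1 (X): max(6, -6, -7) = 6
n1-2 (X): max(6, -1, 8) = 8
n1-3 (X): max(-5, 1, -8) = 1
n1 (O): min(6, 8, 1) = 1
n2-1 (X): max(0, -3) = 0
n2-2 (X): max(-9, -8, -4) = -4
n2 (O): min(0, -4) = -4
root (X): max(1, -4) = 1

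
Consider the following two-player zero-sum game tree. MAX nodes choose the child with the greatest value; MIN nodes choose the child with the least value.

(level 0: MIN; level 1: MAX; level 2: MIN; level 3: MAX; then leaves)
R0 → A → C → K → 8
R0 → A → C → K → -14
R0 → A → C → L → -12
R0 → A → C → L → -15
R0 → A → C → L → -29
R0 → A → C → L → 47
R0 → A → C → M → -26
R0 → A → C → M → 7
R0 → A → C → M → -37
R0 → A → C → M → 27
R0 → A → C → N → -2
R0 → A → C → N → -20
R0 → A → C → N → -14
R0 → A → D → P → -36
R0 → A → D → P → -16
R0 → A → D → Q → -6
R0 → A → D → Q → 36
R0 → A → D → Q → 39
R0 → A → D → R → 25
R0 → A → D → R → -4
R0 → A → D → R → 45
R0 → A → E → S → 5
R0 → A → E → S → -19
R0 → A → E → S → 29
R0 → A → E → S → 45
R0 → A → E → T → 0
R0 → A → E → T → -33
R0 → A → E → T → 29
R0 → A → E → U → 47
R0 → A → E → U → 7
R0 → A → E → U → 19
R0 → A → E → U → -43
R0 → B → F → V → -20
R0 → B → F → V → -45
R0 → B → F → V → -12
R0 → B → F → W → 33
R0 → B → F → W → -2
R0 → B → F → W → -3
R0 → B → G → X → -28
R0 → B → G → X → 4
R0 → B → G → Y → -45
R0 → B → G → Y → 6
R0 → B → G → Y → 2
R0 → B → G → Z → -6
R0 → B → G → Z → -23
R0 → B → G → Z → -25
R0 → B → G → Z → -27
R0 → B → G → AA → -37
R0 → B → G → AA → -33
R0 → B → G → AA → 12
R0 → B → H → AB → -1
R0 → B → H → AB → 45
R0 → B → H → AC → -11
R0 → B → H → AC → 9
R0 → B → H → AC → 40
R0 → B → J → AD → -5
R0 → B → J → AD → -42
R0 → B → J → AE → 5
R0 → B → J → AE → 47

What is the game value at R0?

K (MAX): max(8, -14) = 8
L (MAX): max(-12, -15, -29, 47) = 47
M (MAX): max(-26, 7, -37, 27) = 27
N (MAX): max(-2, -20, -14) = -2
C (MIN): min(8, 47, 27, -2) = -2
P (MAX): max(-36, -16) = -16
Q (MAX): max(-6, 36, 39) = 39
R (MAX): max(25, -4, 45) = 45
D (MIN): min(-16, 39, 45) = -16
S (MAX): max(5, -19, 29, 45) = 45
T (MAX): max(0, -33, 29) = 29
U (MAX): max(47, 7, 19, -43) = 47
E (MIN): min(45, 29, 47) = 29
A (MAX): max(-2, -16, 29) = 29
V (MAX): max(-20, -45, -12) = -12
W (MAX): max(33, -2, -3) = 33
F (MIN): min(-12, 33) = -12
X (MAX): max(-28, 4) = 4
Y (MAX): max(-45, 6, 2) = 6
Z (MAX): max(-6, -23, -25, -27) = -6
AA (MAX): max(-37, -33, 12) = 12
G (MIN): min(4, 6, -6, 12) = -6
AB (MAX): max(-1, 45) = 45
AC (MAX): max(-11, 9, 40) = 40
H (MIN): min(45, 40) = 40
AD (MAX): max(-5, -42) = -5
AE (MAX): max(5, 47) = 47
J (MIN): min(-5, 47) = -5
B (MAX): max(-12, -6, 40, -5) = 40
R0 (MIN): min(29, 40) = 29

29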